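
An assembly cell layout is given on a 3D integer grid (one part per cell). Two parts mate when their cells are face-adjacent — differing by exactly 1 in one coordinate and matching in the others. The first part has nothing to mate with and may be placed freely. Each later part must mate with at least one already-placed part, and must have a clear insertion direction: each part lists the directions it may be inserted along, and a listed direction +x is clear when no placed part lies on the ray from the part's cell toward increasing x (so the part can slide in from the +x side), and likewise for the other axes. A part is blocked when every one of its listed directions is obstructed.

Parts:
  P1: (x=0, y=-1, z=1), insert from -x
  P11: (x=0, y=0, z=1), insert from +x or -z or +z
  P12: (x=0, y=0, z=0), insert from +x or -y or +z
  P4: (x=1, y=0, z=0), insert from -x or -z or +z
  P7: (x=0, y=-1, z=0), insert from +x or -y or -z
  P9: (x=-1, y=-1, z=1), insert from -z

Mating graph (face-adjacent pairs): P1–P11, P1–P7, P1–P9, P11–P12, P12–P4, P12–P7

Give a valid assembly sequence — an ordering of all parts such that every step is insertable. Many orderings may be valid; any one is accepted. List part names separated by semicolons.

1. P11@(0, 0, 1) [+x clear] — {P11}
2. P1@(0, -1, 1) [-x clear] — {P1, P11}
3. P9@(-1, -1, 1) [-z clear] — {P1, P11, P9}
4. P7@(0, -1, 0) [+x clear] — {P1, P11, P7, P9}
5. P12@(0, 0, 0) [+x clear] — {P1, P11, P12, P7, P9}
6. P4@(1, 0, 0) [-z clear] — {P1, P11, P12, P4, P7, P9}

P11; P1; P9; P7; P12; P4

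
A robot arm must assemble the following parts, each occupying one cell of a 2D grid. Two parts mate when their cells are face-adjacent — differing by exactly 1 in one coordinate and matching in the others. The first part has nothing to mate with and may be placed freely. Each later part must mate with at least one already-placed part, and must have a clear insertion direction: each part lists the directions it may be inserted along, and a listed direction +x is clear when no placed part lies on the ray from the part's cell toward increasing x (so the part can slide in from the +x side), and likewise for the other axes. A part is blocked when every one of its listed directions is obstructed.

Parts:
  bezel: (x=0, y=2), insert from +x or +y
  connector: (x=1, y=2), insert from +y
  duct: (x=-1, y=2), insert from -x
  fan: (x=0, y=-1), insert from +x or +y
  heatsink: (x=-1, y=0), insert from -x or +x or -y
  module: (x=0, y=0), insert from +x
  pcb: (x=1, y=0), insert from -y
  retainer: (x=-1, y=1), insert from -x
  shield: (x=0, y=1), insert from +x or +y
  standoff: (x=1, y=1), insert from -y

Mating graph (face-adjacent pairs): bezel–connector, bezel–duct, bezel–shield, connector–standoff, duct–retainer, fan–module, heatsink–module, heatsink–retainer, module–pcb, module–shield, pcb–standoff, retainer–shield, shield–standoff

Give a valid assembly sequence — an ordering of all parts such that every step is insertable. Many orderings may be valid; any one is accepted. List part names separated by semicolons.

duct; bezel; shield; standoff; module; pcb; fan; retainer; heatsink; connector

1. duct@(-1, 2) [-x clear] — {duct}
2. bezel@(0, 2) [+x clear] — {bezel, duct}
3. shield@(0, 1) [+x clear] — {bezel, duct, shield}
4. standoff@(1, 1) [-y clear] — {bezel, duct, shield, standoff}
5. module@(0, 0) [+x clear] — {bezel, duct, module, shield, standoff}
6. pcb@(1, 0) [-y clear] — {bezel, duct, module, pcb, shield, standoff}
7. fan@(0, -1) [+x clear] — {bezel, duct, fan, module, pcb, shield, standoff}
8. retainer@(-1, 1) [-x clear] — {bezel, duct, fan, module, pcb, retainer, shield, standoff}
9. heatsink@(-1, 0) [-x clear] — {bezel, duct, fan, heatsink, module, pcb, retainer, shield, standoff}
10. connector@(1, 2) [+y clear] — {bezel, connector, duct, fan, heatsink, module, pcb, retainer, shield, standoff}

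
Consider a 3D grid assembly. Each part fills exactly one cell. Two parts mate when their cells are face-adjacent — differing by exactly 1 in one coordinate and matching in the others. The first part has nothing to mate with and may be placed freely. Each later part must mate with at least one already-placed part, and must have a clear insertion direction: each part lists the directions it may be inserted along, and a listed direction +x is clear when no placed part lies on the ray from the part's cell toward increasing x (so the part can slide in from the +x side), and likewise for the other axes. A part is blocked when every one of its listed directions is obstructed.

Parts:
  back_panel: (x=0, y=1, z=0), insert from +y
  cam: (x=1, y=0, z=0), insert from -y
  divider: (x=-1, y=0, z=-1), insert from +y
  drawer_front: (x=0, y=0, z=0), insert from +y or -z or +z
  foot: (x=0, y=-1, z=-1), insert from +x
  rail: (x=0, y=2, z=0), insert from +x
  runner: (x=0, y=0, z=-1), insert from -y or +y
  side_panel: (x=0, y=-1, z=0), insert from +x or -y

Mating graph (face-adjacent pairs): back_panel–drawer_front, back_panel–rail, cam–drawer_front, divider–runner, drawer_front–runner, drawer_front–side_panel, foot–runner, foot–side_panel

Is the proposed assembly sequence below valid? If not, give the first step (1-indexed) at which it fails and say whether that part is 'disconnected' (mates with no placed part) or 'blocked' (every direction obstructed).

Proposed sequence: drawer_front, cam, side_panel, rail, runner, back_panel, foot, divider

1. drawer_front@(0, 0, 0) [+y clear] — {drawer_front}
2. cam@(1, 0, 0) [-y clear] — {cam, drawer_front}
3. side_panel@(0, -1, 0) [+x clear] — {cam, drawer_front, side_panel}
4. rail@(0, 2, 0) — no placed neighbour ⇒ disconnected

Invalid at step 4 (disconnected)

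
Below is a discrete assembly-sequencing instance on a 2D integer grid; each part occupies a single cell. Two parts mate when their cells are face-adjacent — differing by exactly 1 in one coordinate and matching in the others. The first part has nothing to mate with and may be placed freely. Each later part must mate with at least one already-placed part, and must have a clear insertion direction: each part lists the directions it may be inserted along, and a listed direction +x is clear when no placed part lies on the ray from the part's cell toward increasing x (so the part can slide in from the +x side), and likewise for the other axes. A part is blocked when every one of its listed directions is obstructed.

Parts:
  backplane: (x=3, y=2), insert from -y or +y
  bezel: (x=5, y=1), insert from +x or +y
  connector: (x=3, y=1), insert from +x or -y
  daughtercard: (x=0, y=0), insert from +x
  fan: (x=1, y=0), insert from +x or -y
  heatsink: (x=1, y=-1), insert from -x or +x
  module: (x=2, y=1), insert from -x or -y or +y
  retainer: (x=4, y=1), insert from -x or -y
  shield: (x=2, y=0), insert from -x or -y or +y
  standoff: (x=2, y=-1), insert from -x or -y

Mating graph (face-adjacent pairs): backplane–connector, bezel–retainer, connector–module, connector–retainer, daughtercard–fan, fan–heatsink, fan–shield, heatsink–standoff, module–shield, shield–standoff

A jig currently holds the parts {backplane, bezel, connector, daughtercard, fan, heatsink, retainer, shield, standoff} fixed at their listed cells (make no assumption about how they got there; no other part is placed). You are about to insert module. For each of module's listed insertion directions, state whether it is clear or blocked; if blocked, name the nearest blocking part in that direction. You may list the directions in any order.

-x: ray from module(2, 1) has no placed part ⇒ clear
-y: nearest on ray is shield@(2, 0) ⇒ blocked
+y: ray from module(2, 1) has no placed part ⇒ clear

+y: clear; -x: clear; -y: blocked by shield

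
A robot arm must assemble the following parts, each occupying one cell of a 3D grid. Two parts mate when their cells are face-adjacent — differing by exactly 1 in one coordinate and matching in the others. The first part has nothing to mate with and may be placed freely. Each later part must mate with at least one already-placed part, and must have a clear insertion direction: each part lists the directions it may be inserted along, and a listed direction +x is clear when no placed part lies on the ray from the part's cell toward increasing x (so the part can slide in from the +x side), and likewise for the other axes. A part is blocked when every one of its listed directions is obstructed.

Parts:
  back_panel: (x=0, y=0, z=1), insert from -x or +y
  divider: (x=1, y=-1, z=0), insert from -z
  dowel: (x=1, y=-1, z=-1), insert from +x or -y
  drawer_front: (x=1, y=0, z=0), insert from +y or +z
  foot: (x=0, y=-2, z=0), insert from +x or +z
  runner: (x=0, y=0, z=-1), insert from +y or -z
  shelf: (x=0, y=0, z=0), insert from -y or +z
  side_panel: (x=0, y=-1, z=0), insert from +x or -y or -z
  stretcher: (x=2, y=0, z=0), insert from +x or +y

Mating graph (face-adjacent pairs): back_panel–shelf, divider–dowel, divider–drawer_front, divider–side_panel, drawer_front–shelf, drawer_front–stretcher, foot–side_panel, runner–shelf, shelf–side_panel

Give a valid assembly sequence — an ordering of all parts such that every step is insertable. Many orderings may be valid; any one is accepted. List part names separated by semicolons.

1. runner@(0, 0, -1) [+y clear] — {runner}
2. shelf@(0, 0, 0) [-y clear] — {runner, shelf}
3. side_panel@(0, -1, 0) [+x clear] — {runner, shelf, side_panel}
4. back_panel@(0, 0, 1) [-x clear] — {back_panel, runner, shelf, side_panel}
5. foot@(0, -2, 0) [+x clear] — {back_panel, foot, runner, shelf, side_panel}
6. divider@(1, -1, 0) [-z clear] — {back_panel, divider, foot, runner, shelf, side_panel}
7. drawer_front@(1, 0, 0) [+y clear] — {back_panel, divider, drawer_front, foot, runner, shelf, side_panel}
8. stretcher@(2, 0, 0) [+x clear] — {back_panel, divider, drawer_front, foot, runner, shelf, side_panel, stretcher}
9. dowel@(1, -1, -1) [+x clear] — {back_panel, divider, dowel, drawer_front, foot, runner, shelf, side_panel, stretcher}

runner; shelf; side_panel; back_panel; foot; divider; drawer_front; stretcher; dowel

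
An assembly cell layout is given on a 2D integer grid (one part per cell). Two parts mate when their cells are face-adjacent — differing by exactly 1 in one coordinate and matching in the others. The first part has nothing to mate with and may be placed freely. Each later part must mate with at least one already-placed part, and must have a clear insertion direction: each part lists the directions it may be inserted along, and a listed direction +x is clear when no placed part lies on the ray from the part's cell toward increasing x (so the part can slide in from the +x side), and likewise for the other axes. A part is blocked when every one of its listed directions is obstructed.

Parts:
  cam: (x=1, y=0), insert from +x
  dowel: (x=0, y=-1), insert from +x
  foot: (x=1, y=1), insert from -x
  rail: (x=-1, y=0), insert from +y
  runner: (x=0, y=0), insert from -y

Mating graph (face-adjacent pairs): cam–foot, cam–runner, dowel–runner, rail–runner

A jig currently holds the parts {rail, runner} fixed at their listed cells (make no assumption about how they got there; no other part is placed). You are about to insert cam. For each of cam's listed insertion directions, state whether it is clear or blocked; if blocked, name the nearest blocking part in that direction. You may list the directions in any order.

+x: ray from cam(1, 0) has no placed part ⇒ clear

+x: clear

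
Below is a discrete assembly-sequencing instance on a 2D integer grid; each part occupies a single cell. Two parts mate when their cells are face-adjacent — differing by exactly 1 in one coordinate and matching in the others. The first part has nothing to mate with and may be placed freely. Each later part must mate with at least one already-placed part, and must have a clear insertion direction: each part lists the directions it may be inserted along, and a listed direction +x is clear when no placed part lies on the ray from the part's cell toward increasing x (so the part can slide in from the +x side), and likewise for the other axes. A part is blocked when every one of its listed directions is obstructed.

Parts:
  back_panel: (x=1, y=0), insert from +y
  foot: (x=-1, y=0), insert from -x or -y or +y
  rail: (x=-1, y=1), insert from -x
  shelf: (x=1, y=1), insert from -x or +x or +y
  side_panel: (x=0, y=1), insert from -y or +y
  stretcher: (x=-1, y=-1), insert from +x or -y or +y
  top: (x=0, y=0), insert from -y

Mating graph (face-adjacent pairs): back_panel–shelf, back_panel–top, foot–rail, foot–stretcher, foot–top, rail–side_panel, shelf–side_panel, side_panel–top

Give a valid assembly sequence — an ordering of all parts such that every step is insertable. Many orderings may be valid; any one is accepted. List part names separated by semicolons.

foot; stretcher; rail; side_panel; top; back_panel; shelf

1. foot@(-1, 0) [-x clear] — {foot}
2. stretcher@(-1, -1) [+x clear] — {foot, stretcher}
3. rail@(-1, 1) [-x clear] — {foot, rail, stretcher}
4. side_panel@(0, 1) [-y clear] — {foot, rail, side_panel, stretcher}
5. top@(0, 0) [-y clear] — {foot, rail, side_panel, stretcher, top}
6. back_panel@(1, 0) [+y clear] — {back_panel, foot, rail, side_panel, stretcher, top}
7. shelf@(1, 1) [+x clear] — {back_panel, foot, rail, shelf, side_panel, stretcher, top}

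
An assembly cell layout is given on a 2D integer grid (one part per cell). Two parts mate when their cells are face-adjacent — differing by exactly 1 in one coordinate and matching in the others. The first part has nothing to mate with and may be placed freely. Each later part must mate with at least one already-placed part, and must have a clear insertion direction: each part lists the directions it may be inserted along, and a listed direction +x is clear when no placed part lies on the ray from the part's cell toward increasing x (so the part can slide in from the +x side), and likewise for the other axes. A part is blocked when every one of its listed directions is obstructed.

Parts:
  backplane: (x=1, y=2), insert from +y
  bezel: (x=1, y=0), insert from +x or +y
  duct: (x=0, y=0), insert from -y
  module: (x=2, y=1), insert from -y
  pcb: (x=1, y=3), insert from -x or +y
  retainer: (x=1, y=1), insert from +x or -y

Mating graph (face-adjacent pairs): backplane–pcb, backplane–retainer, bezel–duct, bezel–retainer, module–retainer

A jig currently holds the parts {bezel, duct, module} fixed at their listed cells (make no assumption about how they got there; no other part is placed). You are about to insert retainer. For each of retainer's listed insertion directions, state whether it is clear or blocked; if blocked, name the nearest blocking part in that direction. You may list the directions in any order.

+x: blocked by module; -y: blocked by bezel

+x: nearest on ray is module@(2, 1) ⇒ blocked
-y: nearest on ray is bezel@(1, 0) ⇒ blocked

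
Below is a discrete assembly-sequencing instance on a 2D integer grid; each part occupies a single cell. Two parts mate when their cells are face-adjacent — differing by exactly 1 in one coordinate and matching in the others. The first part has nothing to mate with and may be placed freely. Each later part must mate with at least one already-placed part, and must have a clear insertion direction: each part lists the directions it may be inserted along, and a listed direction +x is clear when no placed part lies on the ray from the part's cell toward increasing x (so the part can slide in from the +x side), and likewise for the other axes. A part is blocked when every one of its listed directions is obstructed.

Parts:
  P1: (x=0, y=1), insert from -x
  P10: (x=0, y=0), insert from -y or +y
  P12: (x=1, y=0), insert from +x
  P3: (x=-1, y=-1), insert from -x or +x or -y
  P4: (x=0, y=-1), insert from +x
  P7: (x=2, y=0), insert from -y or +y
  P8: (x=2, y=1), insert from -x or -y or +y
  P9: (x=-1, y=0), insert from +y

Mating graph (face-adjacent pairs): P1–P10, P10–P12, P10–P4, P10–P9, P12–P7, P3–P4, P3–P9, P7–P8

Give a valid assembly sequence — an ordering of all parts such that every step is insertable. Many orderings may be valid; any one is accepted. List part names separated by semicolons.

1. P3@(-1, -1) [-x clear] — {P3}
2. P4@(0, -1) [+x clear] — {P3, P4}
3. P10@(0, 0) [+y clear] — {P10, P3, P4}
4. P12@(1, 0) [+x clear] — {P10, P12, P3, P4}
5. P1@(0, 1) [-x clear] — {P1, P10, P12, P3, P4}
6. P7@(2, 0) [-y clear] — {P1, P10, P12, P3, P4, P7}
7. P8@(2, 1) [+y clear] — {P1, P10, P12, P3, P4, P7, P8}
8. P9@(-1, 0) [+y clear] — {P1, P10, P12, P3, P4, P7, P8, P9}

P3; P4; P10; P12; P1; P7; P8; P9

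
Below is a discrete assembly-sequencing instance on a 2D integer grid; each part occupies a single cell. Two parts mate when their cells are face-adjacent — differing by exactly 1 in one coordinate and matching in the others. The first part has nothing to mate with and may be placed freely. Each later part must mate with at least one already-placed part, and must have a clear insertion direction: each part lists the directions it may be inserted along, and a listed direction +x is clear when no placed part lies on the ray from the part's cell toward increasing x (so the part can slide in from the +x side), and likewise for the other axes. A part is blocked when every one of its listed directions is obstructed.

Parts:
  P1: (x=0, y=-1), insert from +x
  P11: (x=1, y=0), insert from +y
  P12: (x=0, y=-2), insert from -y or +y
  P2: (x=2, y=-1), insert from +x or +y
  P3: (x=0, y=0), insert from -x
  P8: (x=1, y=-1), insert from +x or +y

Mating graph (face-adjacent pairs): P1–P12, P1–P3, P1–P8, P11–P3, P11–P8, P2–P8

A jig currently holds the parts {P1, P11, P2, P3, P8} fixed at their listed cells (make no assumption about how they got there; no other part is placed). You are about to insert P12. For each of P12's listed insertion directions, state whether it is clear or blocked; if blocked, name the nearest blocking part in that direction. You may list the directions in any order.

-y: ray from P12(0, -2) has no placed part ⇒ clear
+y: nearest on ray is P1@(0, -1) ⇒ blocked

+y: blocked by P1; -y: clear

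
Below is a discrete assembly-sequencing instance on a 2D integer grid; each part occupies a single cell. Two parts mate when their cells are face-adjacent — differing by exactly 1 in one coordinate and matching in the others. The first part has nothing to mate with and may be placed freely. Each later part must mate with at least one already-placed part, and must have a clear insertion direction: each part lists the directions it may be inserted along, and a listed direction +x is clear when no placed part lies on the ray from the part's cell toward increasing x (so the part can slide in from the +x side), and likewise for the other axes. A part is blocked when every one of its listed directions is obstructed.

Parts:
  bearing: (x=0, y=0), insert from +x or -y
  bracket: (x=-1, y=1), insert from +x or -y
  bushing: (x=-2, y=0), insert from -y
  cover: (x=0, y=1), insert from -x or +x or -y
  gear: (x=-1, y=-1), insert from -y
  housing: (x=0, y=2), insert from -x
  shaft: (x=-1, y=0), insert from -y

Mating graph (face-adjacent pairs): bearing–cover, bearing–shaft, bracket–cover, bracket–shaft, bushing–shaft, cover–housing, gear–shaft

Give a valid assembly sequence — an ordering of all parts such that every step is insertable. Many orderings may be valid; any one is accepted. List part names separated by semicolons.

1. shaft@(-1, 0) [-y clear] — {shaft}
2. bearing@(0, 0) [+x clear] — {bearing, shaft}
3. bushing@(-2, 0) [-y clear] — {bearing, bushing, shaft}
4. bracket@(-1, 1) [+x clear] — {bearing, bracket, bushing, shaft}
5. cover@(0, 1) [+x clear] — {bearing, bracket, bushing, cover, shaft}
6. housing@(0, 2) [-x clear] — {bearing, bracket, bushing, cover, housing, shaft}
7. gear@(-1, -1) [-y clear] — {bearing, bracket, bushing, cover, gear, housing, shaft}

shaft; bearing; bushing; bracket; cover; housing; gear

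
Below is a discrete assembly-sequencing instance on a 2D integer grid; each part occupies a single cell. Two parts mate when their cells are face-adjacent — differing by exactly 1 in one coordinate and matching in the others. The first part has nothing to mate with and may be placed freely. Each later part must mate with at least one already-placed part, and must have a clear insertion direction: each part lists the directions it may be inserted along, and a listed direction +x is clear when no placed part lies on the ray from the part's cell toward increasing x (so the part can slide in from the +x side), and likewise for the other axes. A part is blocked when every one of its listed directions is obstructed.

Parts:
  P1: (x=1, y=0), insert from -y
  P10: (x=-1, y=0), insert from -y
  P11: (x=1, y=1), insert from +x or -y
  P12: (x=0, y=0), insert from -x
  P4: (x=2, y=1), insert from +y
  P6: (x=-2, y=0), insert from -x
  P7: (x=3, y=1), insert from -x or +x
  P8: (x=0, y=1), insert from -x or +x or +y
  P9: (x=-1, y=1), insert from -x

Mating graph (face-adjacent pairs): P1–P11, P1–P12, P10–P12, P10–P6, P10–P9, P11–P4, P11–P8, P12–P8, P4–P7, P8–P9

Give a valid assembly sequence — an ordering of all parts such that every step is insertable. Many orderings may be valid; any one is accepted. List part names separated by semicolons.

1. P7@(3, 1) [-x clear] — {P7}
2. P4@(2, 1) [+y clear] — {P4, P7}
3. P11@(1, 1) [-y clear] — {P11, P4, P7}
4. P1@(1, 0) [-y clear] — {P1, P11, P4, P7}
5. P12@(0, 0) [-x clear] — {P1, P11, P12, P4, P7}
6. P8@(0, 1) [-x clear] — {P1, P11, P12, P4, P7, P8}
7. P10@(-1, 0) [-y clear] — {P1, P10, P11, P12, P4, P7, P8}
8. P6@(-2, 0) [-x clear] — {P1, P10, P11, P12, P4, P6, P7, P8}
9. P9@(-1, 1) [-x clear] — {P1, P10, P11, P12, P4, P6, P7, P8, P9}

P7; P4; P11; P1; P12; P8; P10; P6; P9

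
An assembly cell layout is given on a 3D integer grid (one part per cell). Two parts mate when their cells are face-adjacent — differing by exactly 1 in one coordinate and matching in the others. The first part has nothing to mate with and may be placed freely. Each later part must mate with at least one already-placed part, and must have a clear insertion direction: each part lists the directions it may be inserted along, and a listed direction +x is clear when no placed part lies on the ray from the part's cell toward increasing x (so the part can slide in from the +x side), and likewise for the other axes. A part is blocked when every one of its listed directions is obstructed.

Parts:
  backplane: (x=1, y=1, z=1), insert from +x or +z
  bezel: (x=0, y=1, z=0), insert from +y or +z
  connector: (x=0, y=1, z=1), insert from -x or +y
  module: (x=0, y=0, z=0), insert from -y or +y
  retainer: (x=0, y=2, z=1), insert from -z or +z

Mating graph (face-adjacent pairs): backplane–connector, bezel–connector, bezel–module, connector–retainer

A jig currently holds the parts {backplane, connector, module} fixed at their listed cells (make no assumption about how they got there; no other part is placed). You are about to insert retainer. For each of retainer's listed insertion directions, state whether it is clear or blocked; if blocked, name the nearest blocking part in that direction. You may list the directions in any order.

+z: clear; -z: clear

-z: ray from retainer(0, 2, 1) has no placed part ⇒ clear
+z: ray from retainer(0, 2, 1) has no placed part ⇒ clear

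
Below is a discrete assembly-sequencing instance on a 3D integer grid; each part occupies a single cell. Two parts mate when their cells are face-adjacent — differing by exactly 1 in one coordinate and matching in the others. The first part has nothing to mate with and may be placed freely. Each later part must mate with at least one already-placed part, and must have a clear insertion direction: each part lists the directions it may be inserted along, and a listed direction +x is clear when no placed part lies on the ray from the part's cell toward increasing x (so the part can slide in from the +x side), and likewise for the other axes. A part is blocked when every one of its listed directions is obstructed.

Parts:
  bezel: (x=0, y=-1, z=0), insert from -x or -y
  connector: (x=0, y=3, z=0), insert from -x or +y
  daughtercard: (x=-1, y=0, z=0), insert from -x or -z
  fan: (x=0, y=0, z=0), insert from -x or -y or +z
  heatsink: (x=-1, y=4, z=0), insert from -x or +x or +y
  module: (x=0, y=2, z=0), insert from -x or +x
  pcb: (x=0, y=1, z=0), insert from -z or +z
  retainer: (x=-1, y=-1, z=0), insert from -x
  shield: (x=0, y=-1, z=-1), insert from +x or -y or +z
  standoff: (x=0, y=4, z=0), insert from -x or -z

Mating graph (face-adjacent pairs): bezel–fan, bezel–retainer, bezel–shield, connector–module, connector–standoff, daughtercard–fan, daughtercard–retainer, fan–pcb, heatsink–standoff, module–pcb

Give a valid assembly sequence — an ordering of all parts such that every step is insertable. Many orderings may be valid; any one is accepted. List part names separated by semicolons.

1. standoff@(0, 4, 0) [-x clear] — {standoff}
2. heatsink@(-1, 4, 0) [-x clear] — {heatsink, standoff}
3. connector@(0, 3, 0) [-x clear] — {connector, heatsink, standoff}
4. module@(0, 2, 0) [-x clear] — {connector, heatsink, module, standoff}
5. pcb@(0, 1, 0) [-z clear] — {connector, heatsink, module, pcb, standoff}
6. fan@(0, 0, 0) [-x clear] — {connector, fan, heatsink, module, pcb, standoff}
7. bezel@(0, -1, 0) [-x clear] — {bezel, connector, fan, heatsink, module, pcb, standoff}
8. shield@(0, -1, -1) [+x clear] — {bezel, connector, fan, heatsink, module, pcb, shield, standoff}
9. retainer@(-1, -1, 0) [-x clear] — {bezel, connector, fan, heatsink, module, pcb, retainer, shield, standoff}
10. daughtercard@(-1, 0, 0) [-x clear] — {bezel, connector, daughtercard, fan, heatsink, module, pcb, retainer, shield, standoff}

standoff; heatsink; connector; module; pcb; fan; bezel; shield; retainer; daughtercard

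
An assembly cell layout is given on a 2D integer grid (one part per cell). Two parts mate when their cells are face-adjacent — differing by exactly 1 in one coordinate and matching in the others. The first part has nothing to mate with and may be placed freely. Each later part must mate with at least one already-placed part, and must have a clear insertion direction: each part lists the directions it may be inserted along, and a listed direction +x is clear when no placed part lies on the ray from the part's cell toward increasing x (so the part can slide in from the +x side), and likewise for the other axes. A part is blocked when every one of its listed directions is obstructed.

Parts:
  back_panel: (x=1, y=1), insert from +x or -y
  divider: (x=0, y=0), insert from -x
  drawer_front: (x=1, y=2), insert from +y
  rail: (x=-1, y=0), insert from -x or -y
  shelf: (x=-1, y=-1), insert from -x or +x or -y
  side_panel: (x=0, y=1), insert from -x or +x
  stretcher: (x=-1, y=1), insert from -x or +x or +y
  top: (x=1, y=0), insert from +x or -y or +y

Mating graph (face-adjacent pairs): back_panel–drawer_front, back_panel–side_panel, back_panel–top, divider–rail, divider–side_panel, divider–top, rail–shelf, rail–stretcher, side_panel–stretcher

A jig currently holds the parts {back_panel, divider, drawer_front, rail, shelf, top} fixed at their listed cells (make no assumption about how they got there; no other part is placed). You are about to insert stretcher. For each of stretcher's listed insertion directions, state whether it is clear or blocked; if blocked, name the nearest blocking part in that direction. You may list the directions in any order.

-x: ray from stretcher(-1, 1) has no placed part ⇒ clear
+x: nearest on ray is back_panel@(1, 1) ⇒ blocked
+y: ray from stretcher(-1, 1) has no placed part ⇒ clear

+x: blocked by back_panel; +y: clear; -x: clear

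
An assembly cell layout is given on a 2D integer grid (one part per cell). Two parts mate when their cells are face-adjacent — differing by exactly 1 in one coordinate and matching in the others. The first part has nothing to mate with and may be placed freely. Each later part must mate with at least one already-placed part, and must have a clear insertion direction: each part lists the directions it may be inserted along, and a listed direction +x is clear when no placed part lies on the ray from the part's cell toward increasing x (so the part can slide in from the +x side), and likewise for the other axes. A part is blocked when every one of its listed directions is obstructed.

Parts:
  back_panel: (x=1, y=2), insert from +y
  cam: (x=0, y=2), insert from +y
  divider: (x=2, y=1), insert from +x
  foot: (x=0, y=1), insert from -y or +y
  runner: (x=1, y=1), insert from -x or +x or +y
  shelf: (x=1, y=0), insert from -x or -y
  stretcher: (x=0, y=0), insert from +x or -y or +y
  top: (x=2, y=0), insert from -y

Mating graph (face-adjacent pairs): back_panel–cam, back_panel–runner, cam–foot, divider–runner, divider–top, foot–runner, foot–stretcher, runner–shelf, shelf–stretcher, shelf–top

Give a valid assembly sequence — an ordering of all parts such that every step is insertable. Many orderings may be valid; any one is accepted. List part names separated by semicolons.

1. stretcher@(0, 0) [+x clear] — {stretcher}
2. shelf@(1, 0) [-y clear] — {shelf, stretcher}
3. top@(2, 0) [-y clear] — {shelf, stretcher, top}
4. divider@(2, 1) [+x clear] — {divider, shelf, stretcher, top}
5. runner@(1, 1) [-x clear] — {divider, runner, shelf, stretcher, top}
6. back_panel@(1, 2) [+y clear] — {back_panel, divider, runner, shelf, stretcher, top}
7. foot@(0, 1) [+y clear] — {back_panel, divider, foot, runner, shelf, stretcher, top}
8. cam@(0, 2) [+y clear] — {back_panel, cam, divider, foot, runner, shelf, stretcher, top}

stretcher; shelf; top; divider; runner; back_panel; foot; cam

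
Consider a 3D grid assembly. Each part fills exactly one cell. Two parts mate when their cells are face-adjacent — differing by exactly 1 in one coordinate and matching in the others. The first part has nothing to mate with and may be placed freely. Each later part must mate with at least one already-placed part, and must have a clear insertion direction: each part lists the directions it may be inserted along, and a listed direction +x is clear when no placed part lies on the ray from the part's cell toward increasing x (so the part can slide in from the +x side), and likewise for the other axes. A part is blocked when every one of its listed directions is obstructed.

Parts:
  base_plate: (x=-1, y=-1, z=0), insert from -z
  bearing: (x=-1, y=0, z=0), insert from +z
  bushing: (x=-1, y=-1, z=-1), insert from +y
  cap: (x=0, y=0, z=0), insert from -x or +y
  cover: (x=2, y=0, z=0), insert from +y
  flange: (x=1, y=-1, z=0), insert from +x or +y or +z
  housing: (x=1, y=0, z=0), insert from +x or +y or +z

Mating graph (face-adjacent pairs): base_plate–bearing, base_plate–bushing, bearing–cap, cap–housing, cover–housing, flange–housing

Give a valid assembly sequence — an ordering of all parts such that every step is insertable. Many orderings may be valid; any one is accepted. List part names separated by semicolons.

bearing; cap; housing; flange; cover; base_plate; bushing

1. bearing@(-1, 0, 0) [+z clear] — {bearing}
2. cap@(0, 0, 0) [+y clear] — {bearing, cap}
3. housing@(1, 0, 0) [+x clear] — {bearing, cap, housing}
4. flange@(1, -1, 0) [+x clear] — {bearing, cap, flange, housing}
5. cover@(2, 0, 0) [+y clear] — {bearing, cap, cover, flange, housing}
6. base_plate@(-1, -1, 0) [-z clear] — {base_plate, bearing, cap, cover, flange, housing}
7. bushing@(-1, -1, -1) [+y clear] — {base_plate, bearing, bushing, cap, cover, flange, housing}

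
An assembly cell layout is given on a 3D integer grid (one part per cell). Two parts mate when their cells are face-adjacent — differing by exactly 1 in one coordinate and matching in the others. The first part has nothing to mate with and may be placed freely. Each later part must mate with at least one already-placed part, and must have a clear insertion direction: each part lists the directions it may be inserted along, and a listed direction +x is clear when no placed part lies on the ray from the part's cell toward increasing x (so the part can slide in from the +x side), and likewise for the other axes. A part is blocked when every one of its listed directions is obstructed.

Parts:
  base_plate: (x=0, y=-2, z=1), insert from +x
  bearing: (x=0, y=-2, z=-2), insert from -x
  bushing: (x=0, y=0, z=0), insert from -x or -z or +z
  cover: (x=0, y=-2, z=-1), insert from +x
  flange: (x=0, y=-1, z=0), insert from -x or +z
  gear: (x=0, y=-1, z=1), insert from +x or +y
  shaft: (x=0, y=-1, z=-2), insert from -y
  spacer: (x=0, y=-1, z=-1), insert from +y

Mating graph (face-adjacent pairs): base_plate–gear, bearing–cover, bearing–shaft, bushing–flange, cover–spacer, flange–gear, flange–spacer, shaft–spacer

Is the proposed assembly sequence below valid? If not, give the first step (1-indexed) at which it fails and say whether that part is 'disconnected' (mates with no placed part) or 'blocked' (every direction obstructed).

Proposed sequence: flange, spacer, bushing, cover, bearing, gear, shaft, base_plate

1. flange@(0, -1, 0) [-x clear] — {flange}
2. spacer@(0, -1, -1) [+y clear] — {flange, spacer}
3. bushing@(0, 0, 0) [-x clear] — {bushing, flange, spacer}
4. cover@(0, -2, -1) [+x clear] — {bushing, cover, flange, spacer}
5. bearing@(0, -2, -2) [-x clear] — {bearing, bushing, cover, flange, spacer}
6. gear@(0, -1, 1) [+x clear] — {bearing, bushing, cover, flange, gear, spacer}
7. shaft@(0, -1, -2) — -y all obstructed ⇒ blocked

Invalid at step 7 (blocked)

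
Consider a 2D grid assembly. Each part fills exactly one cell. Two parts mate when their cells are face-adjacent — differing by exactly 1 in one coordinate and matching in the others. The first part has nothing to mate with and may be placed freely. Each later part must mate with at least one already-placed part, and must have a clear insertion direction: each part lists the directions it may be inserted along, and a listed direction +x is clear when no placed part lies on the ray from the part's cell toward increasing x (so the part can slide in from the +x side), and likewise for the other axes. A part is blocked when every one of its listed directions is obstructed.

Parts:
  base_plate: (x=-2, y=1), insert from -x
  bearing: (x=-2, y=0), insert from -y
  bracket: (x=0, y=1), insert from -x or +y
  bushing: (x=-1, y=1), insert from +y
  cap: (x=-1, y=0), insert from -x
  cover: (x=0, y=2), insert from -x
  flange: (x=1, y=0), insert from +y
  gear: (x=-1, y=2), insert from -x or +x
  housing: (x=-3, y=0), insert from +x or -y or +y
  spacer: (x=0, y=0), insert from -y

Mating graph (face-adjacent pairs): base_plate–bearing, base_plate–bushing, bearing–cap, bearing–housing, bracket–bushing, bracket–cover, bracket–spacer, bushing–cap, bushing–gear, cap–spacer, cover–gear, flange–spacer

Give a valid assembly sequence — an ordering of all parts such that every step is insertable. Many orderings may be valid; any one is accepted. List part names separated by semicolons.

1. cover@(0, 2) [-x clear] — {cover}
2. bracket@(0, 1) [-x clear] — {bracket, cover}
3. spacer@(0, 0) [-y clear] — {bracket, cover, spacer}
4. flange@(1, 0) [+y clear] — {bracket, cover, flange, spacer}
5. cap@(-1, 0) [-x clear] — {bracket, cap, cover, flange, spacer}
6. bearing@(-2, 0) [-y clear] — {bearing, bracket, cap, cover, flange, spacer}
7. housing@(-3, 0) [-y clear] — {bearing, bracket, cap, cover, flange, housing, spacer}
8. base_plate@(-2, 1) [-x clear] — {base_plate, bearing, bracket, cap, cover, flange, housing, spacer}
9. bushing@(-1, 1) [+y clear] — {base_plate, bearing, bracket, bushing, cap, cover, flange, housing, spacer}
10. gear@(-1, 2) [-x clear] — {base_plate, bearing, bracket, bushing, cap, cover, flange, gear, housing, spacer}

cover; bracket; spacer; flange; cap; bearing; housing; base_plate; bushing; gear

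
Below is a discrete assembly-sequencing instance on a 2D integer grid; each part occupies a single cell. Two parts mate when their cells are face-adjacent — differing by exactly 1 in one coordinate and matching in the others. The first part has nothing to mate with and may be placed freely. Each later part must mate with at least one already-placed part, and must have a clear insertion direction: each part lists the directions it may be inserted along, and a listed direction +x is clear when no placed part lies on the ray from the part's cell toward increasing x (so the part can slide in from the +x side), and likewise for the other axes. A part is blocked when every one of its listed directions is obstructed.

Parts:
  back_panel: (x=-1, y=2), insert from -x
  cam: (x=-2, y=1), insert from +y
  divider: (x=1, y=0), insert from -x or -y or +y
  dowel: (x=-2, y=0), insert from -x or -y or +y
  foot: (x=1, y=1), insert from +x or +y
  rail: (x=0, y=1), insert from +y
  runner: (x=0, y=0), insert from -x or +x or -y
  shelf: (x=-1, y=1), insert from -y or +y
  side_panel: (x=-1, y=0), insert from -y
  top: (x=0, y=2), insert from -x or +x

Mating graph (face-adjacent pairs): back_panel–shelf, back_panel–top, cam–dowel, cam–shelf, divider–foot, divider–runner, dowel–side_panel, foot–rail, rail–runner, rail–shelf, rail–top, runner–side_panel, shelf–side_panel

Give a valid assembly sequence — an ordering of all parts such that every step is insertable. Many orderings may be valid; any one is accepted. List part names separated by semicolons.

shelf; cam; rail; top; runner; divider; back_panel; foot; dowel; side_panel

1. shelf@(-1, 1) [-y clear] — {shelf}
2. cam@(-2, 1) [+y clear] — {cam, shelf}
3. rail@(0, 1) [+y clear] — {cam, rail, shelf}
4. top@(0, 2) [-x clear] — {cam, rail, shelf, top}
5. runner@(0, 0) [-x clear] — {cam, rail, runner, shelf, top}
6. divider@(1, 0) [-y clear] — {cam, divider, rail, runner, shelf, top}
7. back_panel@(-1, 2) [-x clear] — {back_panel, cam, divider, rail, runner, shelf, top}
8. foot@(1, 1) [+x clear] — {back_panel, cam, divider, foot, rail, runner, shelf, top}
9. dowel@(-2, 0) [-x clear] — {back_panel, cam, divider, dowel, foot, rail, runner, shelf, top}
10. side_panel@(-1, 0) [-y clear] — {back_panel, cam, divider, dowel, foot, rail, runner, shelf, side_panel, top}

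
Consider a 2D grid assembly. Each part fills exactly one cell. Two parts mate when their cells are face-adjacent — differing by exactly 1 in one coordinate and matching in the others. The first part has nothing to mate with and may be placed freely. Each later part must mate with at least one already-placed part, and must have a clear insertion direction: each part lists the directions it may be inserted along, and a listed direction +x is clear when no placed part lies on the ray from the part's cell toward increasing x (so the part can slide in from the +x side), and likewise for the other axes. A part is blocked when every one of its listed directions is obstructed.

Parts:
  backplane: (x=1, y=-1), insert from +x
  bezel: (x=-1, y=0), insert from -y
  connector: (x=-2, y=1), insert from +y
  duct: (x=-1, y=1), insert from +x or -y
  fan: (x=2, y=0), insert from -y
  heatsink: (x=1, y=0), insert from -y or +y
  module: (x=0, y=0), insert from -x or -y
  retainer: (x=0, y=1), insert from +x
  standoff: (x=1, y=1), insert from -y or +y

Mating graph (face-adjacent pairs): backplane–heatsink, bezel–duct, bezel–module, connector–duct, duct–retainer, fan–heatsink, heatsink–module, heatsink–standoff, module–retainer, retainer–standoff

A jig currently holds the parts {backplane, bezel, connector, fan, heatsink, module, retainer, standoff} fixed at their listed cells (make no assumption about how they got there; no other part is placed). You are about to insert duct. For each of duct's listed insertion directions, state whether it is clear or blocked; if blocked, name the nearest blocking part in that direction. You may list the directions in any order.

+x: nearest on ray is retainer@(0, 1) ⇒ blocked
-y: nearest on ray is bezel@(-1, 0) ⇒ blocked

+x: blocked by retainer; -y: blocked by bezel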